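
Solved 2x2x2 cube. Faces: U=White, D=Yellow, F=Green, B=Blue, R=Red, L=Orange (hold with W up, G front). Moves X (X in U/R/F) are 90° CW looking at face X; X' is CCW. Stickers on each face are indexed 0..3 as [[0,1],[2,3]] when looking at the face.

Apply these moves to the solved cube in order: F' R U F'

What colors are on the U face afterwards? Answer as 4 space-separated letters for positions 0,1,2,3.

Answer: R W R R

Derivation:
After move 1 (F'): F=GGGG U=WWRR R=YRYR D=OOYY L=OWOW
After move 2 (R): R=YYRR U=WGRG F=GOGY D=OBYB B=RBWB
After move 3 (U): U=RWGG F=YYGY R=RBRR B=OWWB L=GOOW
After move 4 (F'): F=YYYG U=RWRR R=BBOR D=OWYB L=GGOG
Query: U face = RWRR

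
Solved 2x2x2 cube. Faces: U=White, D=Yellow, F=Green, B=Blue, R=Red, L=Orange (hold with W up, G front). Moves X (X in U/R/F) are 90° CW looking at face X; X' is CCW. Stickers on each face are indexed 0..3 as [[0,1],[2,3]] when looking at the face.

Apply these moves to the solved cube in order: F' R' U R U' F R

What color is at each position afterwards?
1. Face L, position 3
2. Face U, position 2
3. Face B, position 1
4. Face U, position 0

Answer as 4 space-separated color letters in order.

After move 1 (F'): F=GGGG U=WWRR R=YRYR D=OOYY L=OWOW
After move 2 (R'): R=RRYY U=WBRB F=GWGR D=OGYG B=YBOB
After move 3 (U): U=RWBB F=RRGR R=YBYY B=OWOB L=GWOW
After move 4 (R): R=YYYB U=RRBR F=RGGG D=OOYO B=BWWB
After move 5 (U'): U=RRRB F=GWGG R=RGYB B=YYWB L=BWOW
After move 6 (F): F=GGGW U=RRWW R=RGBB D=YRYO L=BOOO
After move 7 (R): R=BRBG U=RGWW F=GRGO D=YWYY B=WYRB
Query 1: L[3] = O
Query 2: U[2] = W
Query 3: B[1] = Y
Query 4: U[0] = R

Answer: O W Y R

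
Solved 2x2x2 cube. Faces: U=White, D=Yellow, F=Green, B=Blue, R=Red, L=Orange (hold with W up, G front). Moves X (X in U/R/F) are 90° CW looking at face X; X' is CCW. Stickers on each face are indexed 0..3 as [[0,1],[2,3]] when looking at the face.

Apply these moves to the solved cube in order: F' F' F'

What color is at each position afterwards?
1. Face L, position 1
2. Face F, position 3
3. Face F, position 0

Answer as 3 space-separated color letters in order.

After move 1 (F'): F=GGGG U=WWRR R=YRYR D=OOYY L=OWOW
After move 2 (F'): F=GGGG U=WWYY R=OROR D=WWYY L=OROR
After move 3 (F'): F=GGGG U=WWOO R=WRWR D=RRYY L=OYOY
Query 1: L[1] = Y
Query 2: F[3] = G
Query 3: F[0] = G

Answer: Y G G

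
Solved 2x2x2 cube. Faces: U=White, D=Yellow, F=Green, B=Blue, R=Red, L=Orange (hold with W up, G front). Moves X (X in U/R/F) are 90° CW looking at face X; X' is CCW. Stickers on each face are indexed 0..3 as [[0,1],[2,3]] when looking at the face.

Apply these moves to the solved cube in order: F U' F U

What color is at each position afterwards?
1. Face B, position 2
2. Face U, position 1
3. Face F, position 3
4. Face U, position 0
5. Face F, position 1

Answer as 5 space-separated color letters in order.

Answer: B W Y Y G

Derivation:
After move 1 (F): F=GGGG U=WWOO R=WRWR D=RRYY L=OYOY
After move 2 (U'): U=WOWO F=OYGG R=GGWR B=WRBB L=BBOY
After move 3 (F): F=GOGY U=WOYB R=WGOR D=WGYY L=BROR
After move 4 (U): U=YWBO F=WGGY R=WROR B=BRBB L=GOOR
Query 1: B[2] = B
Query 2: U[1] = W
Query 3: F[3] = Y
Query 4: U[0] = Y
Query 5: F[1] = G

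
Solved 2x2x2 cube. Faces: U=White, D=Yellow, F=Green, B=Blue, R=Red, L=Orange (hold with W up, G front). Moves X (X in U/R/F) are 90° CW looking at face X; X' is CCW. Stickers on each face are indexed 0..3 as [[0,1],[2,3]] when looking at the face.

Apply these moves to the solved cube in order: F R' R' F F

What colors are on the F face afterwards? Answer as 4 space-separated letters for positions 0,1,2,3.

After move 1 (F): F=GGGG U=WWOO R=WRWR D=RRYY L=OYOY
After move 2 (R'): R=RRWW U=WBOB F=GWGO D=RGYG B=YBRB
After move 3 (R'): R=RWRW U=WROY F=GBGB D=RWYO B=GBGB
After move 4 (F): F=GGBB U=WRYY R=OWYW D=RRYO L=OROW
After move 5 (F): F=BGBG U=WRWR R=YWYW D=YOYO L=OROR
Query: F face = BGBG

Answer: B G B G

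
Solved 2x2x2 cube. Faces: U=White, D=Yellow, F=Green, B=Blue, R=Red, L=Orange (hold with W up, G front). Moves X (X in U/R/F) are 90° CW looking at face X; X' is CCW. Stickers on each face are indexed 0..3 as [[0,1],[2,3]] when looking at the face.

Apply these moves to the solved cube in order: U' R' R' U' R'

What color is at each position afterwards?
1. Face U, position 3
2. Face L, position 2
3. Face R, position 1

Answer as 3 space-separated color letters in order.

After move 1 (U'): U=WWWW F=OOGG R=GGRR B=RRBB L=BBOO
After move 2 (R'): R=GRGR U=WBWR F=OWGW D=YOYG B=YRYB
After move 3 (R'): R=RRGG U=WYWY F=OBGR D=YWYW B=GROB
After move 4 (U'): U=YYWW F=BBGR R=OBGG B=RROB L=GROO
After move 5 (R'): R=BGOG U=YOWR F=BYGW D=YBYR B=WRWB
Query 1: U[3] = R
Query 2: L[2] = O
Query 3: R[1] = G

Answer: R O G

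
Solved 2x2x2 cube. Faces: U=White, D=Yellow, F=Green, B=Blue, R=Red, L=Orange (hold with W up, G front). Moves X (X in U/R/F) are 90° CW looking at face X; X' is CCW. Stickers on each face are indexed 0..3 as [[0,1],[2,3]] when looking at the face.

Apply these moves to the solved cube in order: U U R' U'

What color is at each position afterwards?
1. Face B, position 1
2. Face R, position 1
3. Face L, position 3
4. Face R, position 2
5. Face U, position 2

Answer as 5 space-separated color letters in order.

After move 1 (U): U=WWWW F=RRGG R=BBRR B=OOBB L=GGOO
After move 2 (U): U=WWWW F=BBGG R=OORR B=GGBB L=RROO
After move 3 (R'): R=OROR U=WBWG F=BWGW D=YBYG B=YGYB
After move 4 (U'): U=BGWW F=RRGW R=BWOR B=ORYB L=YGOO
Query 1: B[1] = R
Query 2: R[1] = W
Query 3: L[3] = O
Query 4: R[2] = O
Query 5: U[2] = W

Answer: R W O O W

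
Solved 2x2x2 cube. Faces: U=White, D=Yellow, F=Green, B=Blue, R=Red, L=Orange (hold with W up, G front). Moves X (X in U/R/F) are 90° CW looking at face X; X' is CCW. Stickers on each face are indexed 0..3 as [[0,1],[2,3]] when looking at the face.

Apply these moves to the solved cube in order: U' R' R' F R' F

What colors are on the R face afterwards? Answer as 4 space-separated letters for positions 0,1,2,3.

Answer: O G G Y

Derivation:
After move 1 (U'): U=WWWW F=OOGG R=GGRR B=RRBB L=BBOO
After move 2 (R'): R=GRGR U=WBWR F=OWGW D=YOYG B=YRYB
After move 3 (R'): R=RRGG U=WYWY F=OBGR D=YWYW B=GROB
After move 4 (F): F=GORB U=WYOB R=WRYG D=GRYW L=BYOW
After move 5 (R'): R=RGWY U=WOOG F=GYRB D=GOYB B=WRRB
After move 6 (F): F=RGBY U=WOWY R=OGGY D=WRYB L=BGOO
Query: R face = OGGY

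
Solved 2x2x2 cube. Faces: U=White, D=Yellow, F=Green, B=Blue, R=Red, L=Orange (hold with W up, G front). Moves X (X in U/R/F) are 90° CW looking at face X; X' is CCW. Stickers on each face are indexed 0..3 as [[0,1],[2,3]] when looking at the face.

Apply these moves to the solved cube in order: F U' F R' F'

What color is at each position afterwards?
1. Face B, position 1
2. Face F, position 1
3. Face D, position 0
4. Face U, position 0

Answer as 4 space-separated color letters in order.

Answer: R B R W

Derivation:
After move 1 (F): F=GGGG U=WWOO R=WRWR D=RRYY L=OYOY
After move 2 (U'): U=WOWO F=OYGG R=GGWR B=WRBB L=BBOY
After move 3 (F): F=GOGY U=WOYB R=WGOR D=WGYY L=BROR
After move 4 (R'): R=GRWO U=WBYW F=GOGB D=WOYY B=YRGB
After move 5 (F'): F=OBGG U=WBGW R=ORWO D=RRYY L=BWOY
Query 1: B[1] = R
Query 2: F[1] = B
Query 3: D[0] = R
Query 4: U[0] = W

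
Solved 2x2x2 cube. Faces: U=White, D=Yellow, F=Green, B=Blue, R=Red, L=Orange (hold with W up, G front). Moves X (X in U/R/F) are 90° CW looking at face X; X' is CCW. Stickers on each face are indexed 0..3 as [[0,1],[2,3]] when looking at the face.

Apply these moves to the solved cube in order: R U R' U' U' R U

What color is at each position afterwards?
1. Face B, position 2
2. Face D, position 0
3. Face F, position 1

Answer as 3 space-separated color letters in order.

After move 1 (R): R=RRRR U=WGWG F=GYGY D=YBYB B=WBWB
After move 2 (U): U=WWGG F=RRGY R=WBRR B=OOWB L=GYOO
After move 3 (R'): R=BRWR U=WWGO F=RWGG D=YRYY B=BOBB
After move 4 (U'): U=WOWG F=GYGG R=RWWR B=BRBB L=BOOO
After move 5 (U'): U=OGWW F=BOGG R=GYWR B=RWBB L=BROO
After move 6 (R): R=WGRY U=OOWG F=BRGY D=YBYR B=WWGB
After move 7 (U): U=WOGO F=WGGY R=WWRY B=BRGB L=BROO
Query 1: B[2] = G
Query 2: D[0] = Y
Query 3: F[1] = G

Answer: G Y G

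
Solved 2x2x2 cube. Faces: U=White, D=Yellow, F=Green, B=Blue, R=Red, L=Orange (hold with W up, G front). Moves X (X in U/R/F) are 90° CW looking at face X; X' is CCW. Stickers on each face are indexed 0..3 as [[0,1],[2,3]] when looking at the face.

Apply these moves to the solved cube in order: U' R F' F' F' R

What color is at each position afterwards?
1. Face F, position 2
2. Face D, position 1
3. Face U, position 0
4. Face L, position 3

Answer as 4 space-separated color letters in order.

Answer: Y W W B

Derivation:
After move 1 (U'): U=WWWW F=OOGG R=GGRR B=RRBB L=BBOO
After move 2 (R): R=RGRG U=WOWG F=OYGY D=YBYR B=WRWB
After move 3 (F'): F=YYOG U=WORR R=BGYG D=BOYR L=BGOW
After move 4 (F'): F=YGYO U=WOBY R=OGBG D=GWYR L=BROR
After move 5 (F'): F=GOYY U=WOOB R=WGGG D=RRYR L=BYOB
After move 6 (R): R=GWGG U=WOOY F=GRYR D=RWYW B=BROB
Query 1: F[2] = Y
Query 2: D[1] = W
Query 3: U[0] = W
Query 4: L[3] = B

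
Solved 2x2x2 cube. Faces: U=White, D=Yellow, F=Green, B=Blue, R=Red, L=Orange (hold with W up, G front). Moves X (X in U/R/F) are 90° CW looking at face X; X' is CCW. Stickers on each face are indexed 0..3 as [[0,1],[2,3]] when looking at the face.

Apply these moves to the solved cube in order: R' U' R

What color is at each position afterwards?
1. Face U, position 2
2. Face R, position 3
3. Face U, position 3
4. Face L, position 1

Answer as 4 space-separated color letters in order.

Answer: W W W B

Derivation:
After move 1 (R'): R=RRRR U=WBWB F=GWGW D=YGYG B=YBYB
After move 2 (U'): U=BBWW F=OOGW R=GWRR B=RRYB L=YBOO
After move 3 (R): R=RGRW U=BOWW F=OGGG D=YYYR B=WRBB
Query 1: U[2] = W
Query 2: R[3] = W
Query 3: U[3] = W
Query 4: L[1] = B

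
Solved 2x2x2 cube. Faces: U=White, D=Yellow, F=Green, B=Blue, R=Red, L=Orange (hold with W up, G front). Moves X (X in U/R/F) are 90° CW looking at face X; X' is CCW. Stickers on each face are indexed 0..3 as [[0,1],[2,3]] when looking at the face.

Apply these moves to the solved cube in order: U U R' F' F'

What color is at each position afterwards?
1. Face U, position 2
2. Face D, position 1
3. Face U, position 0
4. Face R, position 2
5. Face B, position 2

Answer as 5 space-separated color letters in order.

After move 1 (U): U=WWWW F=RRGG R=BBRR B=OOBB L=GGOO
After move 2 (U): U=WWWW F=BBGG R=OORR B=GGBB L=RROO
After move 3 (R'): R=OROR U=WBWG F=BWGW D=YBYG B=YGYB
After move 4 (F'): F=WWBG U=WBOO R=BRYR D=ROYG L=RGOW
After move 5 (F'): F=WGWB U=WBBY R=ORRR D=GWYG L=ROOO
Query 1: U[2] = B
Query 2: D[1] = W
Query 3: U[0] = W
Query 4: R[2] = R
Query 5: B[2] = Y

Answer: B W W R Y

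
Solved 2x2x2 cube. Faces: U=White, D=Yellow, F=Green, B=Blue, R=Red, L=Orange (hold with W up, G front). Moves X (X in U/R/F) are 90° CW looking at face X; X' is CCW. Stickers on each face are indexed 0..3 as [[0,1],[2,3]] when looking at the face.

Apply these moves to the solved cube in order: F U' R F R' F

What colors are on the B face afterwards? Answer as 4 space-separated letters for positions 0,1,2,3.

After move 1 (F): F=GGGG U=WWOO R=WRWR D=RRYY L=OYOY
After move 2 (U'): U=WOWO F=OYGG R=GGWR B=WRBB L=BBOY
After move 3 (R): R=WGRG U=WYWG F=ORGY D=RBYW B=OROB
After move 4 (F): F=GOYR U=WYYB R=WGGG D=RWYW L=BROB
After move 5 (R'): R=GGWG U=WOYO F=GYYB D=ROYR B=WRWB
After move 6 (F): F=YGBY U=WOBR R=YGOG D=WGYR L=BROO
Query: B face = WRWB

Answer: W R W B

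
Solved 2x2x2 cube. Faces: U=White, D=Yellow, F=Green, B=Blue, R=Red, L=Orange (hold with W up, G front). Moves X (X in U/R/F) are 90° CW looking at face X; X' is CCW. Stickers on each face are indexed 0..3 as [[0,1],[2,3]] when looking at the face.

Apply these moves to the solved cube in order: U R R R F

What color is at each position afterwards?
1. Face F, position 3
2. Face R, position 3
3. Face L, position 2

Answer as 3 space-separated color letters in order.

After move 1 (U): U=WWWW F=RRGG R=BBRR B=OOBB L=GGOO
After move 2 (R): R=RBRB U=WRWG F=RYGY D=YBYO B=WOWB
After move 3 (R): R=RRBB U=WYWY F=RBGO D=YWYW B=GORB
After move 4 (R): R=BRBR U=WBWO F=RWGW D=YRYG B=YOYB
After move 5 (F): F=GRWW U=WBOG R=WROR D=BBYG L=GYOR
Query 1: F[3] = W
Query 2: R[3] = R
Query 3: L[2] = O

Answer: W R O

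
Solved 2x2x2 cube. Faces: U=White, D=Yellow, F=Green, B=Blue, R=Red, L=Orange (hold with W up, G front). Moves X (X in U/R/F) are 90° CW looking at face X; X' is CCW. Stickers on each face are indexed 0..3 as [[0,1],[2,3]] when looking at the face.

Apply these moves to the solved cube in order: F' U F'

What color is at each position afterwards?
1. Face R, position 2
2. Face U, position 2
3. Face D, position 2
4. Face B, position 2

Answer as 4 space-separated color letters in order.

Answer: O B Y B

Derivation:
After move 1 (F'): F=GGGG U=WWRR R=YRYR D=OOYY L=OWOW
After move 2 (U): U=RWRW F=YRGG R=BBYR B=OWBB L=GGOW
After move 3 (F'): F=RGYG U=RWBY R=OBOR D=GWYY L=GWOR
Query 1: R[2] = O
Query 2: U[2] = B
Query 3: D[2] = Y
Query 4: B[2] = B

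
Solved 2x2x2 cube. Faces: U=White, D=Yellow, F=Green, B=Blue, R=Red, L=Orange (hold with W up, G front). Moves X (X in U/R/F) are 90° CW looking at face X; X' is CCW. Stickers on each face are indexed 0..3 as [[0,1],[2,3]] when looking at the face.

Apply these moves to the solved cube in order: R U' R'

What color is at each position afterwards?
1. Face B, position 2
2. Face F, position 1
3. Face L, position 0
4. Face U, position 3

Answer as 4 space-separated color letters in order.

After move 1 (R): R=RRRR U=WGWG F=GYGY D=YBYB B=WBWB
After move 2 (U'): U=GGWW F=OOGY R=GYRR B=RRWB L=WBOO
After move 3 (R'): R=YRGR U=GWWR F=OGGW D=YOYY B=BRBB
Query 1: B[2] = B
Query 2: F[1] = G
Query 3: L[0] = W
Query 4: U[3] = R

Answer: B G W R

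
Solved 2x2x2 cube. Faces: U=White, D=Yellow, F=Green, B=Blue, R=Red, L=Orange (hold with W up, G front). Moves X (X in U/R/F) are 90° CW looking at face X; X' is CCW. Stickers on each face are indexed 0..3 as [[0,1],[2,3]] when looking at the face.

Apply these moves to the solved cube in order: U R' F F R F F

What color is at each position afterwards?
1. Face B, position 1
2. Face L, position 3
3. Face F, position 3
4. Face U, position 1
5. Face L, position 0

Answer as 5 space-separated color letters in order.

Answer: O G W G G

Derivation:
After move 1 (U): U=WWWW F=RRGG R=BBRR B=OOBB L=GGOO
After move 2 (R'): R=BRBR U=WBWO F=RWGW D=YRYG B=YOYB
After move 3 (F): F=GRWW U=WBOG R=WROR D=BBYG L=GYOR
After move 4 (F): F=WGWR U=WBRY R=ORGR D=OWYG L=GBOB
After move 5 (R): R=GORR U=WGRR F=WWWG D=OYYY B=YOBB
After move 6 (F): F=WWGW U=WGBB R=RORR D=RGYY L=GOOY
After move 7 (F): F=GWWW U=WGYO R=BOBR D=RRYY L=GROG
Query 1: B[1] = O
Query 2: L[3] = G
Query 3: F[3] = W
Query 4: U[1] = G
Query 5: L[0] = G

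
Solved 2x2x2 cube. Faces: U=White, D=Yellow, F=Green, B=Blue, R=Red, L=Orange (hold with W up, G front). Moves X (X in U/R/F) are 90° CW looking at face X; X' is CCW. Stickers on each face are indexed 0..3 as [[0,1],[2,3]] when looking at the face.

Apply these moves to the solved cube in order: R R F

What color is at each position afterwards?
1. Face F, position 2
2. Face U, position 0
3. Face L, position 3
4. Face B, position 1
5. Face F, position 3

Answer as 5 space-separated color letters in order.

After move 1 (R): R=RRRR U=WGWG F=GYGY D=YBYB B=WBWB
After move 2 (R): R=RRRR U=WYWY F=GBGB D=YWYW B=GBGB
After move 3 (F): F=GGBB U=WYOO R=WRYR D=RRYW L=OYOW
Query 1: F[2] = B
Query 2: U[0] = W
Query 3: L[3] = W
Query 4: B[1] = B
Query 5: F[3] = B

Answer: B W W B B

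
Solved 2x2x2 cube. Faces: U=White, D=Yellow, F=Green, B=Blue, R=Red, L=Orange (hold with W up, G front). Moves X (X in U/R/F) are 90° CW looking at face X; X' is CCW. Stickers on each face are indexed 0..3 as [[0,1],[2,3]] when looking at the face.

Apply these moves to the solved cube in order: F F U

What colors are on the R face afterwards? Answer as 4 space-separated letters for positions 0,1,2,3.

Answer: B B O R

Derivation:
After move 1 (F): F=GGGG U=WWOO R=WRWR D=RRYY L=OYOY
After move 2 (F): F=GGGG U=WWYY R=OROR D=WWYY L=OROR
After move 3 (U): U=YWYW F=ORGG R=BBOR B=ORBB L=GGOR
Query: R face = BBOR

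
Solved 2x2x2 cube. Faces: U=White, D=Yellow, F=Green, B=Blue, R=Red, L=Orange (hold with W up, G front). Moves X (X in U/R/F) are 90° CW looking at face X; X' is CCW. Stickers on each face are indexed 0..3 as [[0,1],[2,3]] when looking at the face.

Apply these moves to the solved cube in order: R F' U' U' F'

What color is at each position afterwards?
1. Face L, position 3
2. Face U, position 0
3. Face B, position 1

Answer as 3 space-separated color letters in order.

After move 1 (R): R=RRRR U=WGWG F=GYGY D=YBYB B=WBWB
After move 2 (F'): F=YYGG U=WGRR R=BRYR D=OOYB L=OGOW
After move 3 (U'): U=GRWR F=OGGG R=YYYR B=BRWB L=WBOW
After move 4 (U'): U=RRGW F=WBGG R=OGYR B=YYWB L=BROW
After move 5 (F'): F=BGWG U=RROY R=OGOR D=RWYB L=BWOG
Query 1: L[3] = G
Query 2: U[0] = R
Query 3: B[1] = Y

Answer: G R Y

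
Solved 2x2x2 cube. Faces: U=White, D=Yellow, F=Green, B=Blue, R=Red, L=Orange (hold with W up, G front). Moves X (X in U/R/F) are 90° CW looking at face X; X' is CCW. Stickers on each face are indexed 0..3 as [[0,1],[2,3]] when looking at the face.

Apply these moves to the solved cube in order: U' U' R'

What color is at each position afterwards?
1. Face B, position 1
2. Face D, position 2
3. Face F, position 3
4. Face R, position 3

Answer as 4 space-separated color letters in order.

Answer: G Y W R

Derivation:
After move 1 (U'): U=WWWW F=OOGG R=GGRR B=RRBB L=BBOO
After move 2 (U'): U=WWWW F=BBGG R=OORR B=GGBB L=RROO
After move 3 (R'): R=OROR U=WBWG F=BWGW D=YBYG B=YGYB
Query 1: B[1] = G
Query 2: D[2] = Y
Query 3: F[3] = W
Query 4: R[3] = R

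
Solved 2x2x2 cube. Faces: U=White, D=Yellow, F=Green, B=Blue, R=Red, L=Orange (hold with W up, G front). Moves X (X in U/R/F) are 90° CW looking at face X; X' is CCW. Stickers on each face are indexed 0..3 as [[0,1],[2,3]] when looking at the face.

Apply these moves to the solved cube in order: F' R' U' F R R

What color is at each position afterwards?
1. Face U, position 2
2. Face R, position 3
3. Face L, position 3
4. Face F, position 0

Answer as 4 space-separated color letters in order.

Answer: W W G G

Derivation:
After move 1 (F'): F=GGGG U=WWRR R=YRYR D=OOYY L=OWOW
After move 2 (R'): R=RRYY U=WBRB F=GWGR D=OGYG B=YBOB
After move 3 (U'): U=BBWR F=OWGR R=GWYY B=RROB L=YBOW
After move 4 (F): F=GORW U=BBWB R=WWRY D=YGYG L=YOOG
After move 5 (R): R=RWYW U=BOWW F=GGRG D=YOYR B=BRBB
After move 6 (R): R=YRWW U=BGWG F=GORR D=YBYB B=WROB
Query 1: U[2] = W
Query 2: R[3] = W
Query 3: L[3] = G
Query 4: F[0] = G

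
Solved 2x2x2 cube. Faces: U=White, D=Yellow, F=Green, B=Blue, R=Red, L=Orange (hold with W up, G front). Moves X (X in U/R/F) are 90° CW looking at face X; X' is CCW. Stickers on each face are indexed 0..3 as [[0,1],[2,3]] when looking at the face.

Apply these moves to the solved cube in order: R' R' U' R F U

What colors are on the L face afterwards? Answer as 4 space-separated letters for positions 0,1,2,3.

Answer: G O O G

Derivation:
After move 1 (R'): R=RRRR U=WBWB F=GWGW D=YGYG B=YBYB
After move 2 (R'): R=RRRR U=WYWY F=GBGB D=YWYW B=GBGB
After move 3 (U'): U=YYWW F=OOGB R=GBRR B=RRGB L=GBOO
After move 4 (R): R=RGRB U=YOWB F=OWGW D=YGYR B=WRYB
After move 5 (F): F=GOWW U=YOOB R=WGBB D=RRYR L=GYOG
After move 6 (U): U=OYBO F=WGWW R=WRBB B=GYYB L=GOOG
Query: L face = GOOG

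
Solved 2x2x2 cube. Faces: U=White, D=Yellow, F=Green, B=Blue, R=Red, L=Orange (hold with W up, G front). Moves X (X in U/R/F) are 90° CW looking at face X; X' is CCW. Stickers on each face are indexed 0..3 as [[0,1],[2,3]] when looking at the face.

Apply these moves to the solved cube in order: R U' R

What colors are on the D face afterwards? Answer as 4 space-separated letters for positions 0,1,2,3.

Answer: Y W Y R

Derivation:
After move 1 (R): R=RRRR U=WGWG F=GYGY D=YBYB B=WBWB
After move 2 (U'): U=GGWW F=OOGY R=GYRR B=RRWB L=WBOO
After move 3 (R): R=RGRY U=GOWY F=OBGB D=YWYR B=WRGB
Query: D face = YWYR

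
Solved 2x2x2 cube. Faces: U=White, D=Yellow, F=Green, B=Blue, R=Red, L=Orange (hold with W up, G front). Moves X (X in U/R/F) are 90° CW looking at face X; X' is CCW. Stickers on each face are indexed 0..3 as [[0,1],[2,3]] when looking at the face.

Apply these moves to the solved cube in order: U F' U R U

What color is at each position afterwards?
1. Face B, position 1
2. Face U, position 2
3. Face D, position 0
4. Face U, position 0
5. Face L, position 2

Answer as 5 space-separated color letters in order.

Answer: G G G R O

Derivation:
After move 1 (U): U=WWWW F=RRGG R=BBRR B=OOBB L=GGOO
After move 2 (F'): F=RGRG U=WWBR R=YBYR D=GOYY L=GWOW
After move 3 (U): U=BWRW F=YBRG R=OOYR B=GWBB L=RGOW
After move 4 (R): R=YORO U=BBRG F=YORY D=GBYG B=WWWB
After move 5 (U): U=RBGB F=YORY R=WWRO B=RGWB L=YOOW
Query 1: B[1] = G
Query 2: U[2] = G
Query 3: D[0] = G
Query 4: U[0] = R
Query 5: L[2] = O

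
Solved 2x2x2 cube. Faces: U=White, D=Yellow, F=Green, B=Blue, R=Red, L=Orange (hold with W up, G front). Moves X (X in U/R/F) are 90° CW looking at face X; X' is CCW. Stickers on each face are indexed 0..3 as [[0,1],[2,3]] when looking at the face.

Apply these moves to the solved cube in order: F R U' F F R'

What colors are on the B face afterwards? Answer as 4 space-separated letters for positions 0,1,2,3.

Answer: B W W B

Derivation:
After move 1 (F): F=GGGG U=WWOO R=WRWR D=RRYY L=OYOY
After move 2 (R): R=WWRR U=WGOG F=GRGY D=RBYB B=OBWB
After move 3 (U'): U=GGWO F=OYGY R=GRRR B=WWWB L=OBOY
After move 4 (F): F=GOYY U=GGYB R=WROR D=RGYB L=OROB
After move 5 (F): F=YGYO U=GGBR R=YRBR D=OWYB L=OROG
After move 6 (R'): R=RRYB U=GWBW F=YGYR D=OGYO B=BWWB
Query: B face = BWWB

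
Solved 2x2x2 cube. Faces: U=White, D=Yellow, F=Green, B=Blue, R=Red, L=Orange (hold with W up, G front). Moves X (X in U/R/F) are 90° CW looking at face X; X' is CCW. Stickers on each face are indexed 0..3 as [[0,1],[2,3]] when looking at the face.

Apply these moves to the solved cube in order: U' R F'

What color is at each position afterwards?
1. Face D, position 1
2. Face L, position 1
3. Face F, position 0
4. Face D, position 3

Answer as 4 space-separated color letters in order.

Answer: O G Y R

Derivation:
After move 1 (U'): U=WWWW F=OOGG R=GGRR B=RRBB L=BBOO
After move 2 (R): R=RGRG U=WOWG F=OYGY D=YBYR B=WRWB
After move 3 (F'): F=YYOG U=WORR R=BGYG D=BOYR L=BGOW
Query 1: D[1] = O
Query 2: L[1] = G
Query 3: F[0] = Y
Query 4: D[3] = R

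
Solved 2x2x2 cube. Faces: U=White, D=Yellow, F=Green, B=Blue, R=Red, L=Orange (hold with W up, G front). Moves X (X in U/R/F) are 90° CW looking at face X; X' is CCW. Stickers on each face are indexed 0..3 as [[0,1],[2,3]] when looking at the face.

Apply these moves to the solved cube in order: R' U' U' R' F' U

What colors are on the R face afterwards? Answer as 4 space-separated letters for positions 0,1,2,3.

Answer: G W Y R

Derivation:
After move 1 (R'): R=RRRR U=WBWB F=GWGW D=YGYG B=YBYB
After move 2 (U'): U=BBWW F=OOGW R=GWRR B=RRYB L=YBOO
After move 3 (U'): U=BWBW F=YBGW R=OORR B=GWYB L=RROO
After move 4 (R'): R=OROR U=BYBG F=YWGW D=YBYW B=GWGB
After move 5 (F'): F=WWYG U=BYOO R=BRYR D=ROYW L=RGOB
After move 6 (U): U=OBOY F=BRYG R=GWYR B=RGGB L=WWOB
Query: R face = GWYR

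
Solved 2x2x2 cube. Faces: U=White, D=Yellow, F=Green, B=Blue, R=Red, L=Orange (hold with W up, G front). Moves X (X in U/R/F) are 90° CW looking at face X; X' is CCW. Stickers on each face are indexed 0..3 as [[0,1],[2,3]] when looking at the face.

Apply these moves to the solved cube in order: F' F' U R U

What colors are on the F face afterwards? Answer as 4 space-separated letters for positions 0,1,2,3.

Answer: O B G Y

Derivation:
After move 1 (F'): F=GGGG U=WWRR R=YRYR D=OOYY L=OWOW
After move 2 (F'): F=GGGG U=WWYY R=OROR D=WWYY L=OROR
After move 3 (U): U=YWYW F=ORGG R=BBOR B=ORBB L=GGOR
After move 4 (R): R=OBRB U=YRYG F=OWGY D=WBYO B=WRWB
After move 5 (U): U=YYGR F=OBGY R=WRRB B=GGWB L=OWOR
Query: F face = OBGY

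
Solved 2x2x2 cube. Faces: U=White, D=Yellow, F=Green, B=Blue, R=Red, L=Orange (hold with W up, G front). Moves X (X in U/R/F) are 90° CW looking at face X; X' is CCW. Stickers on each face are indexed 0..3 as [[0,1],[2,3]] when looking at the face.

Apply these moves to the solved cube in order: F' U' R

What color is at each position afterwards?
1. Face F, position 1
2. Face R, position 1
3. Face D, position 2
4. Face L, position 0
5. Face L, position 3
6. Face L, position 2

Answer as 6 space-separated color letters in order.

Answer: O G Y B W O

Derivation:
After move 1 (F'): F=GGGG U=WWRR R=YRYR D=OOYY L=OWOW
After move 2 (U'): U=WRWR F=OWGG R=GGYR B=YRBB L=BBOW
After move 3 (R): R=YGRG U=WWWG F=OOGY D=OBYY B=RRRB
Query 1: F[1] = O
Query 2: R[1] = G
Query 3: D[2] = Y
Query 4: L[0] = B
Query 5: L[3] = W
Query 6: L[2] = O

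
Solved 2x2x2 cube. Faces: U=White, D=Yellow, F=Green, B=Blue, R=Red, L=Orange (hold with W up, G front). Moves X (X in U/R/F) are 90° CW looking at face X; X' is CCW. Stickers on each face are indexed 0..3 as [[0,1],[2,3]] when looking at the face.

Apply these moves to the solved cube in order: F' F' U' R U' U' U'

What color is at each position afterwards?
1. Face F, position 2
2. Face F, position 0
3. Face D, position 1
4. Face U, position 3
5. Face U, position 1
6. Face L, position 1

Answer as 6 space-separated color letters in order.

Answer: G O B R W W

Derivation:
After move 1 (F'): F=GGGG U=WWRR R=YRYR D=OOYY L=OWOW
After move 2 (F'): F=GGGG U=WWYY R=OROR D=WWYY L=OROR
After move 3 (U'): U=WYWY F=ORGG R=GGOR B=ORBB L=BBOR
After move 4 (R): R=OGRG U=WRWG F=OWGY D=WBYO B=YRYB
After move 5 (U'): U=RGWW F=BBGY R=OWRG B=OGYB L=YROR
After move 6 (U'): U=GWRW F=YRGY R=BBRG B=OWYB L=OGOR
After move 7 (U'): U=WWGR F=OGGY R=YRRG B=BBYB L=OWOR
Query 1: F[2] = G
Query 2: F[0] = O
Query 3: D[1] = B
Query 4: U[3] = R
Query 5: U[1] = W
Query 6: L[1] = W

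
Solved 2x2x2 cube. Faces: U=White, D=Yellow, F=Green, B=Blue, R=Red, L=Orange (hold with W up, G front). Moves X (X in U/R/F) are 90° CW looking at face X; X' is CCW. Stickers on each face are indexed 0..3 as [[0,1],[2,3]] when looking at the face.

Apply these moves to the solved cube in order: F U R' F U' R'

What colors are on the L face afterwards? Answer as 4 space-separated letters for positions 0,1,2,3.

After move 1 (F): F=GGGG U=WWOO R=WRWR D=RRYY L=OYOY
After move 2 (U): U=OWOW F=WRGG R=BBWR B=OYBB L=GGOY
After move 3 (R'): R=BRBW U=OBOO F=WWGW D=RRYG B=YYRB
After move 4 (F): F=GWWW U=OBYG R=OROW D=BBYG L=GROR
After move 5 (U'): U=BGOY F=GRWW R=GWOW B=ORRB L=YYOR
After move 6 (R'): R=WWGO U=BROO F=GGWY D=BRYW B=GRBB
Query: L face = YYOR

Answer: Y Y O R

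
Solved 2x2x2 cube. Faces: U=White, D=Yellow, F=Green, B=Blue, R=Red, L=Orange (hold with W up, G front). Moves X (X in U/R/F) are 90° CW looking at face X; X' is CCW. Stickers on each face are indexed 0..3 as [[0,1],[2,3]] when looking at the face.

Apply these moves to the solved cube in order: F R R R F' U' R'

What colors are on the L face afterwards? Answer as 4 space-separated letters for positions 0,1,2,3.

After move 1 (F): F=GGGG U=WWOO R=WRWR D=RRYY L=OYOY
After move 2 (R): R=WWRR U=WGOG F=GRGY D=RBYB B=OBWB
After move 3 (R): R=RWRW U=WROY F=GBGB D=RWYO B=GBGB
After move 4 (R): R=RRWW U=WBOB F=GWGO D=RGYG B=YBRB
After move 5 (F'): F=WOGG U=WBRW R=GRRW D=YYYG L=OBOO
After move 6 (U'): U=BWWR F=OBGG R=WORW B=GRRB L=YBOO
After move 7 (R'): R=OWWR U=BRWG F=OWGR D=YBYG B=GRYB
Query: L face = YBOO

Answer: Y B O O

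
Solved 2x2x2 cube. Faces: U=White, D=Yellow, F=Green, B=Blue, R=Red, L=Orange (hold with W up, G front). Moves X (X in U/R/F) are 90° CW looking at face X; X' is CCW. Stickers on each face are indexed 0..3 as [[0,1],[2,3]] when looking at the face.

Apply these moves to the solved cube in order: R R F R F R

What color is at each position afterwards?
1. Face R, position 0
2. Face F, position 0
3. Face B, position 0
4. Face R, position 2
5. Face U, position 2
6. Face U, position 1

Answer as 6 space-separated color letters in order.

Answer: B B Y R W G

Derivation:
After move 1 (R): R=RRRR U=WGWG F=GYGY D=YBYB B=WBWB
After move 2 (R): R=RRRR U=WYWY F=GBGB D=YWYW B=GBGB
After move 3 (F): F=GGBB U=WYOO R=WRYR D=RRYW L=OYOW
After move 4 (R): R=YWRR U=WGOB F=GRBW D=RGYG B=OBYB
After move 5 (F): F=BGWR U=WGWY R=OWBR D=RYYG L=OROG
After move 6 (R): R=BORW U=WGWR F=BYWG D=RYYO B=YBGB
Query 1: R[0] = B
Query 2: F[0] = B
Query 3: B[0] = Y
Query 4: R[2] = R
Query 5: U[2] = W
Query 6: U[1] = G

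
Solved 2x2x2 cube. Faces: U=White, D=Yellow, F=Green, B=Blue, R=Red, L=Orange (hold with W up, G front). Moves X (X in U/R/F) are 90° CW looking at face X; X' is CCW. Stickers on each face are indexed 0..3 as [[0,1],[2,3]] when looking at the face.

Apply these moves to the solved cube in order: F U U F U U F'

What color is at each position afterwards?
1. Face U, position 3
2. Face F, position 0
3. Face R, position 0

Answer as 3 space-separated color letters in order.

After move 1 (F): F=GGGG U=WWOO R=WRWR D=RRYY L=OYOY
After move 2 (U): U=OWOW F=WRGG R=BBWR B=OYBB L=GGOY
After move 3 (U): U=OOWW F=BBGG R=OYWR B=GGBB L=WROY
After move 4 (F): F=GBGB U=OOYR R=WYWR D=WOYY L=WROR
After move 5 (U): U=YORO F=WYGB R=GGWR B=WRBB L=GBOR
After move 6 (U): U=RYOO F=GGGB R=WRWR B=GBBB L=WYOR
After move 7 (F'): F=GBGG U=RYWW R=ORWR D=YRYY L=WOOO
Query 1: U[3] = W
Query 2: F[0] = G
Query 3: R[0] = O

Answer: W G O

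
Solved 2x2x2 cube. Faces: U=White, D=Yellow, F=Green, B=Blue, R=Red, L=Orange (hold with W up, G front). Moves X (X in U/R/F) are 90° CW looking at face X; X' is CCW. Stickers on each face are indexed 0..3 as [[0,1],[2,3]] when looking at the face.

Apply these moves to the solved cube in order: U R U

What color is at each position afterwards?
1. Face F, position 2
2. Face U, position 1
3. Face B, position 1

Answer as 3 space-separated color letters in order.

After move 1 (U): U=WWWW F=RRGG R=BBRR B=OOBB L=GGOO
After move 2 (R): R=RBRB U=WRWG F=RYGY D=YBYO B=WOWB
After move 3 (U): U=WWGR F=RBGY R=WORB B=GGWB L=RYOO
Query 1: F[2] = G
Query 2: U[1] = W
Query 3: B[1] = G

Answer: G W G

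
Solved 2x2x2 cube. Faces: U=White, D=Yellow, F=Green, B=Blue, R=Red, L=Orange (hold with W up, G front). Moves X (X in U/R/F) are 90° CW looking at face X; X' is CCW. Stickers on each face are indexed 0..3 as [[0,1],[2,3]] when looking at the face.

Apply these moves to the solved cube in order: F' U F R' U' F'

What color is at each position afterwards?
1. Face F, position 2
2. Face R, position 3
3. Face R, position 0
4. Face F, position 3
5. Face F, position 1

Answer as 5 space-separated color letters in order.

After move 1 (F'): F=GGGG U=WWRR R=YRYR D=OOYY L=OWOW
After move 2 (U): U=RWRW F=YRGG R=BBYR B=OWBB L=GGOW
After move 3 (F): F=GYGR U=RWWG R=RBWR D=YBYY L=GOOO
After move 4 (R'): R=BRRW U=RBWO F=GWGG D=YYYR B=YWBB
After move 5 (U'): U=BORW F=GOGG R=GWRW B=BRBB L=YWOO
After move 6 (F'): F=OGGG U=BOGR R=YWYW D=WOYR L=YWOR
Query 1: F[2] = G
Query 2: R[3] = W
Query 3: R[0] = Y
Query 4: F[3] = G
Query 5: F[1] = G

Answer: G W Y G G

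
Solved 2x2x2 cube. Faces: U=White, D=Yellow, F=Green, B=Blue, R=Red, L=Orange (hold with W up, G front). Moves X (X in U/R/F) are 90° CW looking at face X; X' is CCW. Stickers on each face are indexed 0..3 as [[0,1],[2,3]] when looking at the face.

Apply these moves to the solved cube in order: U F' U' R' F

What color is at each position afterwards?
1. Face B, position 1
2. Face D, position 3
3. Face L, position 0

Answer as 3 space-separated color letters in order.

After move 1 (U): U=WWWW F=RRGG R=BBRR B=OOBB L=GGOO
After move 2 (F'): F=RGRG U=WWBR R=YBYR D=GOYY L=GWOW
After move 3 (U'): U=WRWB F=GWRG R=RGYR B=YBBB L=OOOW
After move 4 (R'): R=GRRY U=WBWY F=GRRB D=GWYG B=YBOB
After move 5 (F): F=RGBR U=WBWO R=WRYY D=RGYG L=OGOW
Query 1: B[1] = B
Query 2: D[3] = G
Query 3: L[0] = O

Answer: B G O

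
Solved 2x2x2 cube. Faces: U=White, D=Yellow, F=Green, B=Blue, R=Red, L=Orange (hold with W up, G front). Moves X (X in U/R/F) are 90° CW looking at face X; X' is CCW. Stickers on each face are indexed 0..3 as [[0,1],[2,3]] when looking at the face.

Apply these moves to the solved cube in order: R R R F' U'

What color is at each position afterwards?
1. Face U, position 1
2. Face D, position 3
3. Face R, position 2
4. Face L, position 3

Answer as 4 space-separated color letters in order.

After move 1 (R): R=RRRR U=WGWG F=GYGY D=YBYB B=WBWB
After move 2 (R): R=RRRR U=WYWY F=GBGB D=YWYW B=GBGB
After move 3 (R): R=RRRR U=WBWB F=GWGW D=YGYG B=YBYB
After move 4 (F'): F=WWGG U=WBRR R=GRYR D=OOYG L=OBOW
After move 5 (U'): U=BRWR F=OBGG R=WWYR B=GRYB L=YBOW
Query 1: U[1] = R
Query 2: D[3] = G
Query 3: R[2] = Y
Query 4: L[3] = W

Answer: R G Y W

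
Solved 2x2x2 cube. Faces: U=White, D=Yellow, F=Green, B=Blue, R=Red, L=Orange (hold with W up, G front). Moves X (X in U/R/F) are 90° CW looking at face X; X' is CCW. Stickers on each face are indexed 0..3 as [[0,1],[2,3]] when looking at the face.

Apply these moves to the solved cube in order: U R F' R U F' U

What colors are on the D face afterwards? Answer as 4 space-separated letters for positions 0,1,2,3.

Answer: O W Y W

Derivation:
After move 1 (U): U=WWWW F=RRGG R=BBRR B=OOBB L=GGOO
After move 2 (R): R=RBRB U=WRWG F=RYGY D=YBYO B=WOWB
After move 3 (F'): F=YYRG U=WRRR R=BBYB D=GOYO L=GGOW
After move 4 (R): R=YBBB U=WYRG F=YORO D=GWYW B=RORB
After move 5 (U): U=RWGY F=YBRO R=ROBB B=GGRB L=YOOW
After move 6 (F'): F=BOYR U=RWRB R=WOGB D=OWYW L=YYOG
After move 7 (U): U=RRBW F=WOYR R=GGGB B=YYRB L=BOOG
Query: D face = OWYW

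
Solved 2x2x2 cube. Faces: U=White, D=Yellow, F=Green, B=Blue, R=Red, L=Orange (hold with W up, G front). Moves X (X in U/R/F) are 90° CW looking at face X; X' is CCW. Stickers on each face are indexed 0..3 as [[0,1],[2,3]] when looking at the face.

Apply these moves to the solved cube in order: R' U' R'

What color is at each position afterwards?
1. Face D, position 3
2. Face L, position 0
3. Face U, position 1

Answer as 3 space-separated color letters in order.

After move 1 (R'): R=RRRR U=WBWB F=GWGW D=YGYG B=YBYB
After move 2 (U'): U=BBWW F=OOGW R=GWRR B=RRYB L=YBOO
After move 3 (R'): R=WRGR U=BYWR F=OBGW D=YOYW B=GRGB
Query 1: D[3] = W
Query 2: L[0] = Y
Query 3: U[1] = Y

Answer: W Y Y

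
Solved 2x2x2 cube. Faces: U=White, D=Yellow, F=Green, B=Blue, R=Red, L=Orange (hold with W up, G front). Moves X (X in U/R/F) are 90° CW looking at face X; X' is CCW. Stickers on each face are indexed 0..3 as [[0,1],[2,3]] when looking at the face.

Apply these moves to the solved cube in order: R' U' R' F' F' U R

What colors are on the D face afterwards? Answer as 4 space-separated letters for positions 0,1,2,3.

Answer: R G Y Y

Derivation:
After move 1 (R'): R=RRRR U=WBWB F=GWGW D=YGYG B=YBYB
After move 2 (U'): U=BBWW F=OOGW R=GWRR B=RRYB L=YBOO
After move 3 (R'): R=WRGR U=BYWR F=OBGW D=YOYW B=GRGB
After move 4 (F'): F=BWOG U=BYWG R=ORYR D=BOYW L=YROW
After move 5 (F'): F=WGBO U=BYOY R=ORBR D=RWYW L=YGOW
After move 6 (U): U=OBYY F=ORBO R=GRBR B=YGGB L=WGOW
After move 7 (R): R=BGRR U=ORYO F=OWBW D=RGYY B=YGBB
Query: D face = RGYY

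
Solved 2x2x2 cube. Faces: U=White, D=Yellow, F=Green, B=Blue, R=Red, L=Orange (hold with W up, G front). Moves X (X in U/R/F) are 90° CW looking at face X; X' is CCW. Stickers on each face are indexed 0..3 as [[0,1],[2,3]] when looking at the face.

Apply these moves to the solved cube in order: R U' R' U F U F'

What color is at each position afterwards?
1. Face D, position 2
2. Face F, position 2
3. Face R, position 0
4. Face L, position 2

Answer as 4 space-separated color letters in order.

After move 1 (R): R=RRRR U=WGWG F=GYGY D=YBYB B=WBWB
After move 2 (U'): U=GGWW F=OOGY R=GYRR B=RRWB L=WBOO
After move 3 (R'): R=YRGR U=GWWR F=OGGW D=YOYY B=BRBB
After move 4 (U): U=WGRW F=YRGW R=BRGR B=WBBB L=OGOO
After move 5 (F): F=GYWR U=WGOG R=RRWR D=GBYY L=OYOO
After move 6 (U): U=OWGG F=RRWR R=WBWR B=OYBB L=GYOO
After move 7 (F'): F=RRRW U=OWWW R=BBGR D=YOYY L=GGOG
Query 1: D[2] = Y
Query 2: F[2] = R
Query 3: R[0] = B
Query 4: L[2] = O

Answer: Y R B O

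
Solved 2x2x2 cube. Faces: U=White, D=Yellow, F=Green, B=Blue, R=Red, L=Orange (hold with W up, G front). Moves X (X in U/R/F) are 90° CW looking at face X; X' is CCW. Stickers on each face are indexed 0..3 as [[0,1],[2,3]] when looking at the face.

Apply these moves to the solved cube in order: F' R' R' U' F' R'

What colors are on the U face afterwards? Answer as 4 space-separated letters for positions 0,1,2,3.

Answer: O G G R

Derivation:
After move 1 (F'): F=GGGG U=WWRR R=YRYR D=OOYY L=OWOW
After move 2 (R'): R=RRYY U=WBRB F=GWGR D=OGYG B=YBOB
After move 3 (R'): R=RYRY U=WORY F=GBGB D=OWYR B=GBGB
After move 4 (U'): U=OYWR F=OWGB R=GBRY B=RYGB L=GBOW
After move 5 (F'): F=WBOG U=OYGR R=WBOY D=BWYR L=GROW
After move 6 (R'): R=BYWO U=OGGR F=WYOR D=BBYG B=RYWB
Query: U face = OGGR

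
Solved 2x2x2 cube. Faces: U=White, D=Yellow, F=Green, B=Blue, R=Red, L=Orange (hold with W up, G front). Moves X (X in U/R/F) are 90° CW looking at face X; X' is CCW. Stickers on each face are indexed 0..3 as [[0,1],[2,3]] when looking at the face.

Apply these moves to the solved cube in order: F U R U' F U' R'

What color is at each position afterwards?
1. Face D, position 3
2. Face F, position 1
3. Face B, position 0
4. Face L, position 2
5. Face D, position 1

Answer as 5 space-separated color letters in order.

After move 1 (F): F=GGGG U=WWOO R=WRWR D=RRYY L=OYOY
After move 2 (U): U=OWOW F=WRGG R=BBWR B=OYBB L=GGOY
After move 3 (R): R=WBRB U=OROG F=WRGY D=RBYO B=WYWB
After move 4 (U'): U=RGOO F=GGGY R=WRRB B=WBWB L=WYOY
After move 5 (F): F=GGYG U=RGYY R=OROB D=RWYO L=WROB
After move 6 (U'): U=GYRY F=WRYG R=GGOB B=ORWB L=WBOB
After move 7 (R'): R=GBGO U=GWRO F=WYYY D=RRYG B=ORWB
Query 1: D[3] = G
Query 2: F[1] = Y
Query 3: B[0] = O
Query 4: L[2] = O
Query 5: D[1] = R

Answer: G Y O O R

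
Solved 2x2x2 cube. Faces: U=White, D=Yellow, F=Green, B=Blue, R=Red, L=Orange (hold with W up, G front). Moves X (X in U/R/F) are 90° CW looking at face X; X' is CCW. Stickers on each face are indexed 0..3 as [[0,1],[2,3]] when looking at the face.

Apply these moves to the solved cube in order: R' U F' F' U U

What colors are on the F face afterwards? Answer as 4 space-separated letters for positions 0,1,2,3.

Answer: O O R R

Derivation:
After move 1 (R'): R=RRRR U=WBWB F=GWGW D=YGYG B=YBYB
After move 2 (U): U=WWBB F=RRGW R=YBRR B=OOYB L=GWOO
After move 3 (F'): F=RWRG U=WWYR R=GBYR D=WOYG L=GBOB
After move 4 (F'): F=WGRR U=WWGY R=OBWR D=BBYG L=GROY
After move 5 (U): U=GWYW F=OBRR R=OOWR B=GRYB L=WGOY
After move 6 (U): U=YGWW F=OORR R=GRWR B=WGYB L=OBOY
Query: F face = OORR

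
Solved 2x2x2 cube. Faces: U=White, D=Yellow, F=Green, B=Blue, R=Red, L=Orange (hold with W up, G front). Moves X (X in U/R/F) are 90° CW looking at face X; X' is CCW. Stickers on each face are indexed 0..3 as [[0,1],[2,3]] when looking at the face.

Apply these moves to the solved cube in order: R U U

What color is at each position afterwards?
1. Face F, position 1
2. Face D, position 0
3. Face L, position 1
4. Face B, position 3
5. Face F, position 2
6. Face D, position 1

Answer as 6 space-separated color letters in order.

Answer: B Y R B G B

Derivation:
After move 1 (R): R=RRRR U=WGWG F=GYGY D=YBYB B=WBWB
After move 2 (U): U=WWGG F=RRGY R=WBRR B=OOWB L=GYOO
After move 3 (U): U=GWGW F=WBGY R=OORR B=GYWB L=RROO
Query 1: F[1] = B
Query 2: D[0] = Y
Query 3: L[1] = R
Query 4: B[3] = B
Query 5: F[2] = G
Query 6: D[1] = B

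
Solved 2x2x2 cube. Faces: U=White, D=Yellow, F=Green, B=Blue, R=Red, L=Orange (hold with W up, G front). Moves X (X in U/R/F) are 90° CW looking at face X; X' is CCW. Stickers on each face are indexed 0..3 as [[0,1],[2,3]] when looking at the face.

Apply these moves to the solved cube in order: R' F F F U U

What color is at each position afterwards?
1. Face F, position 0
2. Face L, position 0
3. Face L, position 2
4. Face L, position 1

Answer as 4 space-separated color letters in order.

After move 1 (R'): R=RRRR U=WBWB F=GWGW D=YGYG B=YBYB
After move 2 (F): F=GGWW U=WBOO R=WRBR D=RRYG L=OYOG
After move 3 (F): F=WGWG U=WBGY R=OROR D=BWYG L=OROR
After move 4 (F): F=WWGG U=WBRR R=GRYR D=OOYG L=OBOW
After move 5 (U): U=RWRB F=GRGG R=YBYR B=OBYB L=WWOW
After move 6 (U): U=RRBW F=YBGG R=OBYR B=WWYB L=GROW
Query 1: F[0] = Y
Query 2: L[0] = G
Query 3: L[2] = O
Query 4: L[1] = R

Answer: Y G O R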